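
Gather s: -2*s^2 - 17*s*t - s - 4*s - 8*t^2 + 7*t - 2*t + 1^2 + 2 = -2*s^2 + s*(-17*t - 5) - 8*t^2 + 5*t + 3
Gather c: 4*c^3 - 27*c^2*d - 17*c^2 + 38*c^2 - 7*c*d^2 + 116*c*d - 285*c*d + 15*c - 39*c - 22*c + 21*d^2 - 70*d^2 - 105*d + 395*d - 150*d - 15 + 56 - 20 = 4*c^3 + c^2*(21 - 27*d) + c*(-7*d^2 - 169*d - 46) - 49*d^2 + 140*d + 21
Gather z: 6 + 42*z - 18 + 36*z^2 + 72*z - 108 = 36*z^2 + 114*z - 120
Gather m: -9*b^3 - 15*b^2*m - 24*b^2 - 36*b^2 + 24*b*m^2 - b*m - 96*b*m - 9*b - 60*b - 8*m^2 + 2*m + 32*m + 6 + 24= -9*b^3 - 60*b^2 - 69*b + m^2*(24*b - 8) + m*(-15*b^2 - 97*b + 34) + 30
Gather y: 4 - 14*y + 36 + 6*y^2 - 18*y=6*y^2 - 32*y + 40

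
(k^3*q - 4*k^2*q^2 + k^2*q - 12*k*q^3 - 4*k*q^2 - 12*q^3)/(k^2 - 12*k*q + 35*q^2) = q*(k^3 - 4*k^2*q + k^2 - 12*k*q^2 - 4*k*q - 12*q^2)/(k^2 - 12*k*q + 35*q^2)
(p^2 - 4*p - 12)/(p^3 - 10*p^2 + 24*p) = (p + 2)/(p*(p - 4))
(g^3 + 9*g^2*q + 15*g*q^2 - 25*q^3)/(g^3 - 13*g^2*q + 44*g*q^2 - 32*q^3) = (g^2 + 10*g*q + 25*q^2)/(g^2 - 12*g*q + 32*q^2)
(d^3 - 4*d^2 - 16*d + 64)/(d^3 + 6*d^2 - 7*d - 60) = (d^2 - 8*d + 16)/(d^2 + 2*d - 15)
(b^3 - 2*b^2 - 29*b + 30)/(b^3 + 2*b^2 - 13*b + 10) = (b - 6)/(b - 2)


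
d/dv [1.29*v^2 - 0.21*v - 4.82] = 2.58*v - 0.21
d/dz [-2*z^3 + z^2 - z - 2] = -6*z^2 + 2*z - 1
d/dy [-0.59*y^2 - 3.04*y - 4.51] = -1.18*y - 3.04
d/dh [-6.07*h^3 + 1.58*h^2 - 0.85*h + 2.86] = -18.21*h^2 + 3.16*h - 0.85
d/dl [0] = 0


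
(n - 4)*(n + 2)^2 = n^3 - 12*n - 16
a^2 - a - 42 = (a - 7)*(a + 6)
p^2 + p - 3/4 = (p - 1/2)*(p + 3/2)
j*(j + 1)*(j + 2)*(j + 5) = j^4 + 8*j^3 + 17*j^2 + 10*j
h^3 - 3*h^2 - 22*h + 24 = (h - 6)*(h - 1)*(h + 4)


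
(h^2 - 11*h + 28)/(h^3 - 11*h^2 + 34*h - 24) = (h - 7)/(h^2 - 7*h + 6)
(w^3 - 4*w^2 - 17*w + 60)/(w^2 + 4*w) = w - 8 + 15/w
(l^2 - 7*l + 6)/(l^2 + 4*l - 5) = (l - 6)/(l + 5)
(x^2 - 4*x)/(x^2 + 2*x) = (x - 4)/(x + 2)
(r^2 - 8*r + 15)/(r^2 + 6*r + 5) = (r^2 - 8*r + 15)/(r^2 + 6*r + 5)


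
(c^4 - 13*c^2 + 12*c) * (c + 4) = c^5 + 4*c^4 - 13*c^3 - 40*c^2 + 48*c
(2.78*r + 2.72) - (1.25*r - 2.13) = 1.53*r + 4.85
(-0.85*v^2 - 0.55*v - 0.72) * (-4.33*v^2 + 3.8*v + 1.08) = 3.6805*v^4 - 0.8485*v^3 + 0.1096*v^2 - 3.33*v - 0.7776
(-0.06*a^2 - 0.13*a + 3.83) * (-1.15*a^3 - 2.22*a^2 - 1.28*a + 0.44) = 0.069*a^5 + 0.2827*a^4 - 4.0391*a^3 - 8.3626*a^2 - 4.9596*a + 1.6852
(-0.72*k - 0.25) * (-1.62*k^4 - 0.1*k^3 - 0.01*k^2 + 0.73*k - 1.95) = 1.1664*k^5 + 0.477*k^4 + 0.0322*k^3 - 0.5231*k^2 + 1.2215*k + 0.4875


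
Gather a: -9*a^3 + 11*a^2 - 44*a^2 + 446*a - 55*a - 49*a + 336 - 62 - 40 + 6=-9*a^3 - 33*a^2 + 342*a + 240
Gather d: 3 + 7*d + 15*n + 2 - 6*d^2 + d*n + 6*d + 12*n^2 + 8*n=-6*d^2 + d*(n + 13) + 12*n^2 + 23*n + 5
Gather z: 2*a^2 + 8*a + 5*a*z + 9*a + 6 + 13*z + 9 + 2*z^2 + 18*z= 2*a^2 + 17*a + 2*z^2 + z*(5*a + 31) + 15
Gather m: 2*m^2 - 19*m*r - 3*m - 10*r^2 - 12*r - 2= 2*m^2 + m*(-19*r - 3) - 10*r^2 - 12*r - 2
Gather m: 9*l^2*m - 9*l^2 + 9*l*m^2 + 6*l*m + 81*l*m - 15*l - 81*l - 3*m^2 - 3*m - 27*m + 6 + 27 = -9*l^2 - 96*l + m^2*(9*l - 3) + m*(9*l^2 + 87*l - 30) + 33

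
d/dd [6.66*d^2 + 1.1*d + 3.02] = 13.32*d + 1.1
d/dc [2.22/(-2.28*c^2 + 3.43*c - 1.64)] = (10.1232*c - 7.6146)/(2.28*c^2 - 3.43*c + 1.64)^2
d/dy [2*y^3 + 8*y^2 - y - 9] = 6*y^2 + 16*y - 1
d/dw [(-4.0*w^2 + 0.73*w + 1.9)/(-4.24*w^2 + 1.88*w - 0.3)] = (-4.4248*w^2 + 18.512*w - 3.791)/(17.9776*w^4 - 15.9424*w^3 + 6.0784*w^2 - 1.128*w + 0.09)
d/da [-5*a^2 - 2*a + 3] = -10*a - 2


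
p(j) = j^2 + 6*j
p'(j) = 2*j + 6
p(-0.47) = -2.60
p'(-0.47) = 5.06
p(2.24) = 18.46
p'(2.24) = 10.48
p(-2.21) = -8.38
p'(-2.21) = 1.58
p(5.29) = 59.72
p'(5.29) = 16.58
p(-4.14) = -7.70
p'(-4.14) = -2.28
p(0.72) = 4.84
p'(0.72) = 7.44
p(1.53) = 11.52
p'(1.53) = 9.06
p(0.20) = 1.24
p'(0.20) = 6.40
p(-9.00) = 27.00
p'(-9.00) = -12.00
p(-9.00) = 27.00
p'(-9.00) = -12.00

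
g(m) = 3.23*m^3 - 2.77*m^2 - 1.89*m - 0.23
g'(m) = 9.69*m^2 - 5.54*m - 1.89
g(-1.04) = -4.89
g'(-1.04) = 14.35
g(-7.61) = -1569.76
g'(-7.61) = 601.44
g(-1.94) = -30.57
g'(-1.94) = 45.33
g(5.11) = 348.77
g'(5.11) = 222.83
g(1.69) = 4.26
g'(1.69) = 16.42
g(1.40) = 0.56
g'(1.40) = 9.35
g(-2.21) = -44.45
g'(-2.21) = 57.68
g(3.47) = 94.81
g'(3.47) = 95.56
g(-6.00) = -786.29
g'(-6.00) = 380.19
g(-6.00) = -786.29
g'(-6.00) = 380.19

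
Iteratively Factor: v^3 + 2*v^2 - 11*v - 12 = (v + 4)*(v^2 - 2*v - 3) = (v - 3)*(v + 4)*(v + 1)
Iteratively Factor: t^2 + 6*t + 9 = (t + 3)*(t + 3)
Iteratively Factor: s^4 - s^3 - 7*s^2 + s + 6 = (s - 3)*(s^3 + 2*s^2 - s - 2) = (s - 3)*(s - 1)*(s^2 + 3*s + 2) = (s - 3)*(s - 1)*(s + 2)*(s + 1)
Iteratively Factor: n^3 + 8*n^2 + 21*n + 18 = (n + 3)*(n^2 + 5*n + 6) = (n + 3)^2*(n + 2)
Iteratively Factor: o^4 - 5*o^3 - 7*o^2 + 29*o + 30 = (o + 2)*(o^3 - 7*o^2 + 7*o + 15) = (o - 5)*(o + 2)*(o^2 - 2*o - 3) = (o - 5)*(o - 3)*(o + 2)*(o + 1)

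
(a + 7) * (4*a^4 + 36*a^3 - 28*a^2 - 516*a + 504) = 4*a^5 + 64*a^4 + 224*a^3 - 712*a^2 - 3108*a + 3528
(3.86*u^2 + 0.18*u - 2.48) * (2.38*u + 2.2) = 9.1868*u^3 + 8.9204*u^2 - 5.5064*u - 5.456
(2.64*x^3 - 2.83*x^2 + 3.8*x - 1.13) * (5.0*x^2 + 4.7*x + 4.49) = 13.2*x^5 - 1.742*x^4 + 17.5526*x^3 - 0.496700000000001*x^2 + 11.751*x - 5.0737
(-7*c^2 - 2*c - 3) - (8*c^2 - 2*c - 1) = -15*c^2 - 2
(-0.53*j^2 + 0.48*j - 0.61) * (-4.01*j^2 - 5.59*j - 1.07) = 2.1253*j^4 + 1.0379*j^3 + 0.33*j^2 + 2.8963*j + 0.6527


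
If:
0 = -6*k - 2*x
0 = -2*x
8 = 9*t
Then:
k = 0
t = 8/9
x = 0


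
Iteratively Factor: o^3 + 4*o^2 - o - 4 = (o - 1)*(o^2 + 5*o + 4) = (o - 1)*(o + 1)*(o + 4)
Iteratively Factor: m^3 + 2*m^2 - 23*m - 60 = (m + 3)*(m^2 - m - 20) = (m + 3)*(m + 4)*(m - 5)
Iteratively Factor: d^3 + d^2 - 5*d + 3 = (d + 3)*(d^2 - 2*d + 1) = (d - 1)*(d + 3)*(d - 1)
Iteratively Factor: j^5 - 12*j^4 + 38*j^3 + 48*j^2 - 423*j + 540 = (j - 3)*(j^4 - 9*j^3 + 11*j^2 + 81*j - 180) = (j - 5)*(j - 3)*(j^3 - 4*j^2 - 9*j + 36) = (j - 5)*(j - 3)*(j + 3)*(j^2 - 7*j + 12) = (j - 5)*(j - 4)*(j - 3)*(j + 3)*(j - 3)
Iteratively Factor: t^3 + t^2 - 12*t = (t + 4)*(t^2 - 3*t) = (t - 3)*(t + 4)*(t)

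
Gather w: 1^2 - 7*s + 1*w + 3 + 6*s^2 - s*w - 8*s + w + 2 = 6*s^2 - 15*s + w*(2 - s) + 6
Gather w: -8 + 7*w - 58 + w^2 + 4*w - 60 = w^2 + 11*w - 126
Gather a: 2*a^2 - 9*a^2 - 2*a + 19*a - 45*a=-7*a^2 - 28*a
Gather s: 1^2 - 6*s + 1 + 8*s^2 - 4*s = 8*s^2 - 10*s + 2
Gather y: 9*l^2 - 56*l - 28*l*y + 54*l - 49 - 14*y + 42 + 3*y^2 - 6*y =9*l^2 - 2*l + 3*y^2 + y*(-28*l - 20) - 7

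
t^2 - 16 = (t - 4)*(t + 4)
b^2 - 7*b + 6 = (b - 6)*(b - 1)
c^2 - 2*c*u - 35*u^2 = (c - 7*u)*(c + 5*u)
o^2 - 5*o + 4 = (o - 4)*(o - 1)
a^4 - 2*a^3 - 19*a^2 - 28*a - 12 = (a - 6)*(a + 1)^2*(a + 2)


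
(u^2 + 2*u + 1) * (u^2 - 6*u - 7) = u^4 - 4*u^3 - 18*u^2 - 20*u - 7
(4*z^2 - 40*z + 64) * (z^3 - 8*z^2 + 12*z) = 4*z^5 - 72*z^4 + 432*z^3 - 992*z^2 + 768*z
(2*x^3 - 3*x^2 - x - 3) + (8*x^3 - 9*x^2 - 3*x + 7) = 10*x^3 - 12*x^2 - 4*x + 4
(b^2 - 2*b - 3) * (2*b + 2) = 2*b^3 - 2*b^2 - 10*b - 6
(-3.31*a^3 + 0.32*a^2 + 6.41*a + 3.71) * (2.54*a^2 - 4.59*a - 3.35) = -8.4074*a^5 + 16.0057*a^4 + 25.9011*a^3 - 21.0705*a^2 - 38.5024*a - 12.4285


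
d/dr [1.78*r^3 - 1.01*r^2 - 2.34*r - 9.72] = 5.34*r^2 - 2.02*r - 2.34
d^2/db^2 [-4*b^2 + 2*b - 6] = -8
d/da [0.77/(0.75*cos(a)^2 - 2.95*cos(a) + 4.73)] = (1.155*cos(a) - 2.2715)*sin(a)/(0.75*cos(a)^2 - 2.95*cos(a) + 4.73)^2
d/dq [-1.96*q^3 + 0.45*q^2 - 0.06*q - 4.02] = -5.88*q^2 + 0.9*q - 0.06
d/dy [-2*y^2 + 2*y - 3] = 2 - 4*y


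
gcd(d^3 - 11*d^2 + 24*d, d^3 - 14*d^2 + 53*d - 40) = d - 8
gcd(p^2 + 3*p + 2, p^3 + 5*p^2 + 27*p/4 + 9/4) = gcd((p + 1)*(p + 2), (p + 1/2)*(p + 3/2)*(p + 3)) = 1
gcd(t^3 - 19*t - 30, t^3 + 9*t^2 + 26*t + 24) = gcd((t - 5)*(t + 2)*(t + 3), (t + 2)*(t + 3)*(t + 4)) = t^2 + 5*t + 6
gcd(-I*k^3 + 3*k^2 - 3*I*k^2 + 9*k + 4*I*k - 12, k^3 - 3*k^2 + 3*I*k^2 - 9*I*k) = k + 3*I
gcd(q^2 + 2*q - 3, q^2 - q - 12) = q + 3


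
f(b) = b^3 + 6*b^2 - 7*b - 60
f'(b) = 3*b^2 + 12*b - 7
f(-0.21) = -58.27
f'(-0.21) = -9.39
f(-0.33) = -57.07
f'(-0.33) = -10.63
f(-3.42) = -5.88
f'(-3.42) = -12.95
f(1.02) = -59.84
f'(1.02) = 8.36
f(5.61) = 266.12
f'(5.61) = 154.74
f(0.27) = -61.43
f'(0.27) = -3.54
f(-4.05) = 0.33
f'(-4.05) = -6.39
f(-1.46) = -40.10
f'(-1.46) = -18.13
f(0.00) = -60.00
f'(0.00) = -7.00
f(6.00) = 330.00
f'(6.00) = 173.00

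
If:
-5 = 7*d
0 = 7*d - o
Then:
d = -5/7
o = -5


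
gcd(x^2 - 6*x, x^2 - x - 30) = x - 6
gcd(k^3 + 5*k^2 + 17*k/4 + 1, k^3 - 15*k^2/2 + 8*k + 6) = k + 1/2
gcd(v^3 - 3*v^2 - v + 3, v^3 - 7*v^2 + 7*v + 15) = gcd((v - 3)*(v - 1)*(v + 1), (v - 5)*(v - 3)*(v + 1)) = v^2 - 2*v - 3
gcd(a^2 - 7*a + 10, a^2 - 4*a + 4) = a - 2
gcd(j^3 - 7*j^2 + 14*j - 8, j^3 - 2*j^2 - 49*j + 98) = j - 2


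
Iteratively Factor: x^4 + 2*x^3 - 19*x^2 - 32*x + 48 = (x + 4)*(x^3 - 2*x^2 - 11*x + 12) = (x - 1)*(x + 4)*(x^2 - x - 12) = (x - 1)*(x + 3)*(x + 4)*(x - 4)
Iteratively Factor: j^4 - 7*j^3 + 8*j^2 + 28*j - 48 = (j - 4)*(j^3 - 3*j^2 - 4*j + 12) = (j - 4)*(j + 2)*(j^2 - 5*j + 6) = (j - 4)*(j - 3)*(j + 2)*(j - 2)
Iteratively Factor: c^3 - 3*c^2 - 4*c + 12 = (c + 2)*(c^2 - 5*c + 6) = (c - 3)*(c + 2)*(c - 2)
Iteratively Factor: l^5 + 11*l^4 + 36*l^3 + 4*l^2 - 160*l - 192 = (l + 2)*(l^4 + 9*l^3 + 18*l^2 - 32*l - 96) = (l + 2)*(l + 4)*(l^3 + 5*l^2 - 2*l - 24) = (l - 2)*(l + 2)*(l + 4)*(l^2 + 7*l + 12) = (l - 2)*(l + 2)*(l + 3)*(l + 4)*(l + 4)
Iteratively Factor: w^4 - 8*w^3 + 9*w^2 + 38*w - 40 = (w - 5)*(w^3 - 3*w^2 - 6*w + 8) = (w - 5)*(w - 4)*(w^2 + w - 2) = (w - 5)*(w - 4)*(w - 1)*(w + 2)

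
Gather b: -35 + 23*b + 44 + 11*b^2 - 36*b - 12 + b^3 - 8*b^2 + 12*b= b^3 + 3*b^2 - b - 3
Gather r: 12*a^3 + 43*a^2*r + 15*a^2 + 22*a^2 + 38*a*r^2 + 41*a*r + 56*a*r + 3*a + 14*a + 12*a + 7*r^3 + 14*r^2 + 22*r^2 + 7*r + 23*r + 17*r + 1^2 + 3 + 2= 12*a^3 + 37*a^2 + 29*a + 7*r^3 + r^2*(38*a + 36) + r*(43*a^2 + 97*a + 47) + 6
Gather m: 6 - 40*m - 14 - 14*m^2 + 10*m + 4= -14*m^2 - 30*m - 4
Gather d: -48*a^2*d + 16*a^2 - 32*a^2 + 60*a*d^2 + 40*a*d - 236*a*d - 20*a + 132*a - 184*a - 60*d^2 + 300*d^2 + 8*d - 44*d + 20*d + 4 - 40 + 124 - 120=-16*a^2 - 72*a + d^2*(60*a + 240) + d*(-48*a^2 - 196*a - 16) - 32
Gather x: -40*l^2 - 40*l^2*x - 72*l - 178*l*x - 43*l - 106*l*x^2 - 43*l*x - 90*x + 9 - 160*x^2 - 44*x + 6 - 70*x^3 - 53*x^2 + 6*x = -40*l^2 - 115*l - 70*x^3 + x^2*(-106*l - 213) + x*(-40*l^2 - 221*l - 128) + 15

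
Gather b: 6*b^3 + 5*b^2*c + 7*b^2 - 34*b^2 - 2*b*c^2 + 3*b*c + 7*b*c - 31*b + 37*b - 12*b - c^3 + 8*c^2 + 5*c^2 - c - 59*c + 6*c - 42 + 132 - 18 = 6*b^3 + b^2*(5*c - 27) + b*(-2*c^2 + 10*c - 6) - c^3 + 13*c^2 - 54*c + 72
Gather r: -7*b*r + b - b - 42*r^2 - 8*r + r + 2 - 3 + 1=-42*r^2 + r*(-7*b - 7)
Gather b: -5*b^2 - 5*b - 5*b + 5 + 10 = -5*b^2 - 10*b + 15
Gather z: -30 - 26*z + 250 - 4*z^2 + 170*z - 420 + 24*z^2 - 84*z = 20*z^2 + 60*z - 200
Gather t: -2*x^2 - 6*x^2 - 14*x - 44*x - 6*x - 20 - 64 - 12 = -8*x^2 - 64*x - 96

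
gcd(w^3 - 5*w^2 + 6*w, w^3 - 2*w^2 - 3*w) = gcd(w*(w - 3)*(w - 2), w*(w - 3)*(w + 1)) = w^2 - 3*w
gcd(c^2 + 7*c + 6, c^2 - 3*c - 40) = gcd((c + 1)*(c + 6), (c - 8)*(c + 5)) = 1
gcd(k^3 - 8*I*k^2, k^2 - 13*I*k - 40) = k - 8*I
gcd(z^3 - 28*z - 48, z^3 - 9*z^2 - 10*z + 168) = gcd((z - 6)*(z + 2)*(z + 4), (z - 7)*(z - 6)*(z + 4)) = z^2 - 2*z - 24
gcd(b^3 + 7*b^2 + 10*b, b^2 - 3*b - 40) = b + 5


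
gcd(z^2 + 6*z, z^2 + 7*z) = z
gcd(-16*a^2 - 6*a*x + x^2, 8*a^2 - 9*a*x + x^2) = -8*a + x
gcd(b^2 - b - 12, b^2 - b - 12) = b^2 - b - 12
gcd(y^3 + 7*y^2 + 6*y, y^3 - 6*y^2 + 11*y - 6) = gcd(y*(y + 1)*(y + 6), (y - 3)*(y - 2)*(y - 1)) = 1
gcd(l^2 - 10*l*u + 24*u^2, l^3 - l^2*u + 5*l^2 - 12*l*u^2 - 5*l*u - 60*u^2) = -l + 4*u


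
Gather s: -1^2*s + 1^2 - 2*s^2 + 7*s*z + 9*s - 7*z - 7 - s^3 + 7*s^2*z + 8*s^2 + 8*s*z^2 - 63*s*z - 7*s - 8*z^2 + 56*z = -s^3 + s^2*(7*z + 6) + s*(8*z^2 - 56*z + 1) - 8*z^2 + 49*z - 6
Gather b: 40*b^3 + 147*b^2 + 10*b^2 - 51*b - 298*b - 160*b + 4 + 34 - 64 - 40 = 40*b^3 + 157*b^2 - 509*b - 66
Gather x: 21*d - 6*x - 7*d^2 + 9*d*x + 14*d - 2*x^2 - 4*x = -7*d^2 + 35*d - 2*x^2 + x*(9*d - 10)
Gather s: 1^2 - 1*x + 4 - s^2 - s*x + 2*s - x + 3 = -s^2 + s*(2 - x) - 2*x + 8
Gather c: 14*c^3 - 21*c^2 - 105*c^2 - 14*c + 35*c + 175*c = 14*c^3 - 126*c^2 + 196*c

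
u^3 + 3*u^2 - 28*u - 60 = (u - 5)*(u + 2)*(u + 6)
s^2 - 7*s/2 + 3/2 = (s - 3)*(s - 1/2)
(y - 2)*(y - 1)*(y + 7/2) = y^3 + y^2/2 - 17*y/2 + 7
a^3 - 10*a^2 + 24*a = a*(a - 6)*(a - 4)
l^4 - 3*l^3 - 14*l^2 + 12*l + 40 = (l - 5)*(l - 2)*(l + 2)^2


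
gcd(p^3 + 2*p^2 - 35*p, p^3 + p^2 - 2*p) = p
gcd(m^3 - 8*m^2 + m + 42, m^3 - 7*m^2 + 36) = m^2 - m - 6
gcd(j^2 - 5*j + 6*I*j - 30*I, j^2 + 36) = j + 6*I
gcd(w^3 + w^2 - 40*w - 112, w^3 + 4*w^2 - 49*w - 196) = w^2 - 3*w - 28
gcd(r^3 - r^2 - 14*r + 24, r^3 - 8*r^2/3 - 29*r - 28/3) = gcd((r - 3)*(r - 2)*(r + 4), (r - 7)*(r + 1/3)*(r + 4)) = r + 4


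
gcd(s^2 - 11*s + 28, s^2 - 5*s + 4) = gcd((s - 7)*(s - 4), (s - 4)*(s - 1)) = s - 4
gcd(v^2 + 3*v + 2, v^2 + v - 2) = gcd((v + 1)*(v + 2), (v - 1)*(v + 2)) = v + 2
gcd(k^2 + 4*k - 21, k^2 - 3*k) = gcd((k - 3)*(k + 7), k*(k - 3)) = k - 3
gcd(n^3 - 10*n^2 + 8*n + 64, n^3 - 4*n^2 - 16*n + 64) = n - 4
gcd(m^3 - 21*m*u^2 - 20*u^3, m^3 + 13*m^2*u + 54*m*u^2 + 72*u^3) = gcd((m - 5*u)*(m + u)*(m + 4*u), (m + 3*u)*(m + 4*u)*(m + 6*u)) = m + 4*u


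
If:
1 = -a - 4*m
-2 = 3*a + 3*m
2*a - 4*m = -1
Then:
No Solution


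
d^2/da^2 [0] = 0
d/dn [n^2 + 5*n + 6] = 2*n + 5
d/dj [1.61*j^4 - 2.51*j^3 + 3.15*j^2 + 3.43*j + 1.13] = 6.44*j^3 - 7.53*j^2 + 6.3*j + 3.43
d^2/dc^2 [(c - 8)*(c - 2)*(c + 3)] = 6*c - 14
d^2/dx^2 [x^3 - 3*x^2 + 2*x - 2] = 6*x - 6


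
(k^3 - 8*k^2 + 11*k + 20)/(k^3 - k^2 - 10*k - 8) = (k - 5)/(k + 2)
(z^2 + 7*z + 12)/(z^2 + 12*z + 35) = (z^2 + 7*z + 12)/(z^2 + 12*z + 35)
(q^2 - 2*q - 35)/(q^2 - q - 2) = (-q^2 + 2*q + 35)/(-q^2 + q + 2)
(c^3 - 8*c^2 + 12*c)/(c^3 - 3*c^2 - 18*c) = (c - 2)/(c + 3)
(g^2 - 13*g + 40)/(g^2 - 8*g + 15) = (g - 8)/(g - 3)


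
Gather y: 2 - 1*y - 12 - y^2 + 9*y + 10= -y^2 + 8*y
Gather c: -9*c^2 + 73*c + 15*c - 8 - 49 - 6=-9*c^2 + 88*c - 63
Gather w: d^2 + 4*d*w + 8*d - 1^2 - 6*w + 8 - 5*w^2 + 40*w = d^2 + 8*d - 5*w^2 + w*(4*d + 34) + 7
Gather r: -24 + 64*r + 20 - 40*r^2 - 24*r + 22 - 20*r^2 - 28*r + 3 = -60*r^2 + 12*r + 21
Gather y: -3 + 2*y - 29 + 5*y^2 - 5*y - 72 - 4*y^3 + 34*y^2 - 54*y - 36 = -4*y^3 + 39*y^2 - 57*y - 140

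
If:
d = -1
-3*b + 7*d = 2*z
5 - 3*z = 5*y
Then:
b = -2*z/3 - 7/3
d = -1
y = 1 - 3*z/5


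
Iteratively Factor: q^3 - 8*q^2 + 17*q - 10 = (q - 2)*(q^2 - 6*q + 5) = (q - 2)*(q - 1)*(q - 5)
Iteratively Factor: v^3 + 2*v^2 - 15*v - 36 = (v - 4)*(v^2 + 6*v + 9) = (v - 4)*(v + 3)*(v + 3)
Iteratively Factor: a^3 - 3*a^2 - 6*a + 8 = (a + 2)*(a^2 - 5*a + 4) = (a - 4)*(a + 2)*(a - 1)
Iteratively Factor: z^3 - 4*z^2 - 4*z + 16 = (z - 4)*(z^2 - 4) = (z - 4)*(z - 2)*(z + 2)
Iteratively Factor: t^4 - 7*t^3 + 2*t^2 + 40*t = (t - 5)*(t^3 - 2*t^2 - 8*t) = (t - 5)*(t - 4)*(t^2 + 2*t) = t*(t - 5)*(t - 4)*(t + 2)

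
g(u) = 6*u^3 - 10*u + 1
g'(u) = 18*u^2 - 10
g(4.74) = 592.58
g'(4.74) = 394.42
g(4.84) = 632.88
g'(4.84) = 411.66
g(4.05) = 359.08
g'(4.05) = 285.24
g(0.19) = -0.86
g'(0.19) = -9.35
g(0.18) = -0.77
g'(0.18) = -9.42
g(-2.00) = -27.00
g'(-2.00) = 62.00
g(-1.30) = 0.82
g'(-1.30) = 20.42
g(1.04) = -2.65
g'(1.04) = 9.47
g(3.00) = 133.00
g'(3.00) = 152.00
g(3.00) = 133.00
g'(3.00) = 152.00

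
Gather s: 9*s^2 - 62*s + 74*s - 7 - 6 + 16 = 9*s^2 + 12*s + 3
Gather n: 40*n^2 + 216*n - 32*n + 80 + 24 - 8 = 40*n^2 + 184*n + 96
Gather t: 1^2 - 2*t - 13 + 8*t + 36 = 6*t + 24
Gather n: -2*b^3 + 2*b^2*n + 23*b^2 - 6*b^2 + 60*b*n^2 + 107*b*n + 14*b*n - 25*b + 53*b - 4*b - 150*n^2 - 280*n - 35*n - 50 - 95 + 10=-2*b^3 + 17*b^2 + 24*b + n^2*(60*b - 150) + n*(2*b^2 + 121*b - 315) - 135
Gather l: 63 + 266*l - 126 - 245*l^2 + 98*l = -245*l^2 + 364*l - 63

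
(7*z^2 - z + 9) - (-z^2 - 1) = 8*z^2 - z + 10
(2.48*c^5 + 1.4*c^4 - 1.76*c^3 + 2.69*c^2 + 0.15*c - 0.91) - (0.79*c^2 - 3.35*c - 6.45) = 2.48*c^5 + 1.4*c^4 - 1.76*c^3 + 1.9*c^2 + 3.5*c + 5.54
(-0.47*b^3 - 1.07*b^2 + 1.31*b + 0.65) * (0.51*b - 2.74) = -0.2397*b^4 + 0.7421*b^3 + 3.5999*b^2 - 3.2579*b - 1.781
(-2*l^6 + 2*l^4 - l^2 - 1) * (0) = 0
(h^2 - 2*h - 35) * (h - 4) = h^3 - 6*h^2 - 27*h + 140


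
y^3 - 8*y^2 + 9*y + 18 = (y - 6)*(y - 3)*(y + 1)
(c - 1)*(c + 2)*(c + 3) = c^3 + 4*c^2 + c - 6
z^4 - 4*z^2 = z^2*(z - 2)*(z + 2)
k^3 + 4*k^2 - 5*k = k*(k - 1)*(k + 5)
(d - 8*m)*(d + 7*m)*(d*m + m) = d^3*m - d^2*m^2 + d^2*m - 56*d*m^3 - d*m^2 - 56*m^3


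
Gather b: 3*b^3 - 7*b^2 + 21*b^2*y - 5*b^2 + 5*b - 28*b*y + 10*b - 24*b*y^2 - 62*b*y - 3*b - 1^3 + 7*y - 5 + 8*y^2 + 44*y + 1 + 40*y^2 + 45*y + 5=3*b^3 + b^2*(21*y - 12) + b*(-24*y^2 - 90*y + 12) + 48*y^2 + 96*y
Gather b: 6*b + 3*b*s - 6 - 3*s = b*(3*s + 6) - 3*s - 6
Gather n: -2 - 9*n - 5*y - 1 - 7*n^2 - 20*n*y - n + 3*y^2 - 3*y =-7*n^2 + n*(-20*y - 10) + 3*y^2 - 8*y - 3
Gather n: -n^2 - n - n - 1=-n^2 - 2*n - 1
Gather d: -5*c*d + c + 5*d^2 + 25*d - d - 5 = c + 5*d^2 + d*(24 - 5*c) - 5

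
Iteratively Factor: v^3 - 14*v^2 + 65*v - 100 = (v - 5)*(v^2 - 9*v + 20) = (v - 5)^2*(v - 4)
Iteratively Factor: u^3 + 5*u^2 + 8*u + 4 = (u + 1)*(u^2 + 4*u + 4) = (u + 1)*(u + 2)*(u + 2)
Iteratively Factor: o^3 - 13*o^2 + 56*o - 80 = (o - 4)*(o^2 - 9*o + 20) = (o - 4)^2*(o - 5)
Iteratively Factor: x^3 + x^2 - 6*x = (x + 3)*(x^2 - 2*x) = (x - 2)*(x + 3)*(x)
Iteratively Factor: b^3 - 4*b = (b)*(b^2 - 4) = b*(b - 2)*(b + 2)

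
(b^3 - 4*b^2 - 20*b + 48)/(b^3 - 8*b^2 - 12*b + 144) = (b - 2)/(b - 6)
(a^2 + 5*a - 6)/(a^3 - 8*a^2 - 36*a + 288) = (a - 1)/(a^2 - 14*a + 48)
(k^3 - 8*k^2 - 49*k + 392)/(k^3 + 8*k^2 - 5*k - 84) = (k^2 - 15*k + 56)/(k^2 + k - 12)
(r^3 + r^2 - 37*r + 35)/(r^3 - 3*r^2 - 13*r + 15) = (r + 7)/(r + 3)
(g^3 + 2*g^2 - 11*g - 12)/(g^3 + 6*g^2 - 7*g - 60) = (g + 1)/(g + 5)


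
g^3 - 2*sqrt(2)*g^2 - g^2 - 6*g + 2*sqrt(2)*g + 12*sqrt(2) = (g - 3)*(g + 2)*(g - 2*sqrt(2))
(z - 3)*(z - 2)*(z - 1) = z^3 - 6*z^2 + 11*z - 6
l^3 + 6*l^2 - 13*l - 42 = (l - 3)*(l + 2)*(l + 7)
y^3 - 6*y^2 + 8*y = y*(y - 4)*(y - 2)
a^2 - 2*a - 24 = (a - 6)*(a + 4)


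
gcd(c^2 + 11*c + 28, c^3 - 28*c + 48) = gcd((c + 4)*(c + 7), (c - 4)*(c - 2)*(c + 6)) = 1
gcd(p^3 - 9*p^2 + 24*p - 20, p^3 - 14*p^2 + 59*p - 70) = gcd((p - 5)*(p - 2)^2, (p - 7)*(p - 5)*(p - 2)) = p^2 - 7*p + 10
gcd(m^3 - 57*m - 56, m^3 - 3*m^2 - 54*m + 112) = m^2 - m - 56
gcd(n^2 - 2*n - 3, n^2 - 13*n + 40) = 1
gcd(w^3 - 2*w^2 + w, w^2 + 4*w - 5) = w - 1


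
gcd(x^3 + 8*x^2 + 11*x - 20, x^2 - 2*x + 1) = x - 1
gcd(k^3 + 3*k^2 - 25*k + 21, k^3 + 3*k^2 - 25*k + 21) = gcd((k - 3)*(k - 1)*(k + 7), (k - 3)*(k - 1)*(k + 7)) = k^3 + 3*k^2 - 25*k + 21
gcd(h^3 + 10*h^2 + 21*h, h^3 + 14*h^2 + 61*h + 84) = h^2 + 10*h + 21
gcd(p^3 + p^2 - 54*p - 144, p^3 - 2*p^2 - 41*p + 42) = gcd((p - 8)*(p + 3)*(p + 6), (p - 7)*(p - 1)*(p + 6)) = p + 6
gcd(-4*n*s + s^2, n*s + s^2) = s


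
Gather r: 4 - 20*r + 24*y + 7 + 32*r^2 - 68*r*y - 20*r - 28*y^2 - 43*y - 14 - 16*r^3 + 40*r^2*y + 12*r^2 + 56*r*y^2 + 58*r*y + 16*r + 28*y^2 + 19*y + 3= -16*r^3 + r^2*(40*y + 44) + r*(56*y^2 - 10*y - 24)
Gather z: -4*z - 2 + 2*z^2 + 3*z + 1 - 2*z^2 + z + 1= 0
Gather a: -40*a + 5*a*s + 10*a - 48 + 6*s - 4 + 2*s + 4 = a*(5*s - 30) + 8*s - 48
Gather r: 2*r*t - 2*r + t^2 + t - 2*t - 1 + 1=r*(2*t - 2) + t^2 - t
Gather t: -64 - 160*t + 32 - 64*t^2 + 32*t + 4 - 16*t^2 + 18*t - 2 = -80*t^2 - 110*t - 30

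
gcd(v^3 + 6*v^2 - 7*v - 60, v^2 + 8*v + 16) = v + 4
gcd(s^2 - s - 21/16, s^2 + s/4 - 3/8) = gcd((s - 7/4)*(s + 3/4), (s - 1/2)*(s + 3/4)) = s + 3/4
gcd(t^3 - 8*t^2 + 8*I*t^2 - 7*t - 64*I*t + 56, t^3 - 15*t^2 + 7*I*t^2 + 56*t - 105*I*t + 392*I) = t^2 + t*(-8 + 7*I) - 56*I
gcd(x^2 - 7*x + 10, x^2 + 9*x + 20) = 1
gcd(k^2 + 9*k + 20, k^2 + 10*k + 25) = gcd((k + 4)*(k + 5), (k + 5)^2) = k + 5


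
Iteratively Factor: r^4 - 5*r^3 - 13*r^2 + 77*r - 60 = (r - 1)*(r^3 - 4*r^2 - 17*r + 60) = (r - 1)*(r + 4)*(r^2 - 8*r + 15) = (r - 5)*(r - 1)*(r + 4)*(r - 3)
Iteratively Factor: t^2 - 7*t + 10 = (t - 5)*(t - 2)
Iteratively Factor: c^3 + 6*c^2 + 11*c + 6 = (c + 1)*(c^2 + 5*c + 6) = (c + 1)*(c + 2)*(c + 3)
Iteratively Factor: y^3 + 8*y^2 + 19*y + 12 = (y + 1)*(y^2 + 7*y + 12) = (y + 1)*(y + 4)*(y + 3)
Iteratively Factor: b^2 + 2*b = (b)*(b + 2)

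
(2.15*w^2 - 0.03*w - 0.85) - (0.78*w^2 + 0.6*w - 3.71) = 1.37*w^2 - 0.63*w + 2.86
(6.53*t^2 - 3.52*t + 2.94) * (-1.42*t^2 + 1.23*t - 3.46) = -9.2726*t^4 + 13.0303*t^3 - 31.0982*t^2 + 15.7954*t - 10.1724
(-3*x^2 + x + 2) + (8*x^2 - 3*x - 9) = 5*x^2 - 2*x - 7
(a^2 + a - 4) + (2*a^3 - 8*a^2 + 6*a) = 2*a^3 - 7*a^2 + 7*a - 4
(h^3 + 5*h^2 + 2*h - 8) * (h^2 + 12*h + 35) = h^5 + 17*h^4 + 97*h^3 + 191*h^2 - 26*h - 280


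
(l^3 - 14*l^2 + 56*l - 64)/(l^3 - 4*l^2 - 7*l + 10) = (l^3 - 14*l^2 + 56*l - 64)/(l^3 - 4*l^2 - 7*l + 10)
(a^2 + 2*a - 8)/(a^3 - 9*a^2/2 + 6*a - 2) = 2*(a + 4)/(2*a^2 - 5*a + 2)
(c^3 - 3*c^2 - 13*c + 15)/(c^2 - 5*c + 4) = (c^2 - 2*c - 15)/(c - 4)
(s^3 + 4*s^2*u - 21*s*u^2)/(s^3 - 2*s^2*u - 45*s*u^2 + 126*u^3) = s/(s - 6*u)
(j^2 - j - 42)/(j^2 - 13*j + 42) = (j + 6)/(j - 6)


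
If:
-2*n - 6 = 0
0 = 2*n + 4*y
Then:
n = -3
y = 3/2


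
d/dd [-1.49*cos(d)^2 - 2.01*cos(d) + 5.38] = (2.98*cos(d) + 2.01)*sin(d)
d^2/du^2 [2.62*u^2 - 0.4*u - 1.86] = 5.24000000000000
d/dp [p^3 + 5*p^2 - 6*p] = 3*p^2 + 10*p - 6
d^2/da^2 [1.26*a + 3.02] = 0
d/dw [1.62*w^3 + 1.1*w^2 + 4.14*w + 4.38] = 4.86*w^2 + 2.2*w + 4.14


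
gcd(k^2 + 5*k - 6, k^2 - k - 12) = 1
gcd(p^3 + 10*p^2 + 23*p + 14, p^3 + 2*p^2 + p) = p + 1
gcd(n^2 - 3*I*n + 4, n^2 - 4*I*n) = n - 4*I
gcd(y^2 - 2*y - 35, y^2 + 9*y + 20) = y + 5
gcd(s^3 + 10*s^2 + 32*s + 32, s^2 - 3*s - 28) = s + 4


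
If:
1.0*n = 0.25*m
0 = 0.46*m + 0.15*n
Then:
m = 0.00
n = 0.00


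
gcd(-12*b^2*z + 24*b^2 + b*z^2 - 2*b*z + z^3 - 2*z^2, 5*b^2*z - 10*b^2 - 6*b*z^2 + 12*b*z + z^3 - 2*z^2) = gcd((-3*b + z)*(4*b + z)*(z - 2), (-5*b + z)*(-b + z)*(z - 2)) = z - 2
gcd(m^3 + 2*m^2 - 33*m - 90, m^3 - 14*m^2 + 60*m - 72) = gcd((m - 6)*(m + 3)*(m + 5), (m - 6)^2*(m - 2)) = m - 6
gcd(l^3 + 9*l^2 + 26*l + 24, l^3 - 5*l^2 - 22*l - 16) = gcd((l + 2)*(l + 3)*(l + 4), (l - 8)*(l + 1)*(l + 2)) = l + 2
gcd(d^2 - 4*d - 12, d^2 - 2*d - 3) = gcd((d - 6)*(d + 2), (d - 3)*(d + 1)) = 1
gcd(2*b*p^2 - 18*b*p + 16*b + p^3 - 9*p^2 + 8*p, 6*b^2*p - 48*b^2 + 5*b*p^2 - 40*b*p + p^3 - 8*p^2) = 2*b*p - 16*b + p^2 - 8*p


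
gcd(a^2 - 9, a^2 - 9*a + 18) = a - 3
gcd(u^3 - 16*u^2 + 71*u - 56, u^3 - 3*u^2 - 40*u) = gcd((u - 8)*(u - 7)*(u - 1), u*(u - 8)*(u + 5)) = u - 8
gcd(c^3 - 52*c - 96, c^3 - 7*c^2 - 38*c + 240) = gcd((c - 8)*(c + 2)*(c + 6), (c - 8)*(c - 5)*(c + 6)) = c^2 - 2*c - 48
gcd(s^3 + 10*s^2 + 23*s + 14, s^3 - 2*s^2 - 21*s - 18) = s + 1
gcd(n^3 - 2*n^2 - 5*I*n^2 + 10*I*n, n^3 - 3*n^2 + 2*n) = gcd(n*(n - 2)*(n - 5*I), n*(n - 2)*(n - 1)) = n^2 - 2*n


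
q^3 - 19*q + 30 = (q - 3)*(q - 2)*(q + 5)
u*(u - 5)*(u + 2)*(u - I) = u^4 - 3*u^3 - I*u^3 - 10*u^2 + 3*I*u^2 + 10*I*u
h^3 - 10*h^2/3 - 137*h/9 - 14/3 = (h - 6)*(h + 1/3)*(h + 7/3)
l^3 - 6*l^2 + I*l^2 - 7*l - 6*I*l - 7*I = (l - 7)*(l + 1)*(l + I)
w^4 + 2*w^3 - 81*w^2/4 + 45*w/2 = w*(w - 5/2)*(w - 3/2)*(w + 6)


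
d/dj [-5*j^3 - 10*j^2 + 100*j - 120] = -15*j^2 - 20*j + 100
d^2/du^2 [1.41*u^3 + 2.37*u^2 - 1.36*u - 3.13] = 8.46*u + 4.74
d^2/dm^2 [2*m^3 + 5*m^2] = 12*m + 10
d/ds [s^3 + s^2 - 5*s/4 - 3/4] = 3*s^2 + 2*s - 5/4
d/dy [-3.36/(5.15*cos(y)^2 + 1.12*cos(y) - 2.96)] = -(34.608*cos(y) + 3.7632)*sin(y)/(5.15*cos(y)^2 + 1.12*cos(y) - 2.96)^2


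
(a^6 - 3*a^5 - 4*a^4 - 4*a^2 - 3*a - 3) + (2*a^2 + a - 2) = a^6 - 3*a^5 - 4*a^4 - 2*a^2 - 2*a - 5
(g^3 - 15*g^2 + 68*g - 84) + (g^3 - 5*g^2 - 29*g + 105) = 2*g^3 - 20*g^2 + 39*g + 21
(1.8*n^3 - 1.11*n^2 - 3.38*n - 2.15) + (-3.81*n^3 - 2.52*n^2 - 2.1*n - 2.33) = -2.01*n^3 - 3.63*n^2 - 5.48*n - 4.48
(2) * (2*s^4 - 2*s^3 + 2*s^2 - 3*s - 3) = 4*s^4 - 4*s^3 + 4*s^2 - 6*s - 6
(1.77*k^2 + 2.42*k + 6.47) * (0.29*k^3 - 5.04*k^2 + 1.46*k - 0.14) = 0.5133*k^5 - 8.219*k^4 - 7.7363*k^3 - 29.3234*k^2 + 9.1074*k - 0.9058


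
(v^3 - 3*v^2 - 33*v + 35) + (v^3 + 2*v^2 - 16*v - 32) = 2*v^3 - v^2 - 49*v + 3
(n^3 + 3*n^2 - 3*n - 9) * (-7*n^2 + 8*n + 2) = -7*n^5 - 13*n^4 + 47*n^3 + 45*n^2 - 78*n - 18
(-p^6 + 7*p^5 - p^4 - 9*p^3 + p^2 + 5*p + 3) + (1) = -p^6 + 7*p^5 - p^4 - 9*p^3 + p^2 + 5*p + 4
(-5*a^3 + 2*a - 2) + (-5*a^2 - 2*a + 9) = -5*a^3 - 5*a^2 + 7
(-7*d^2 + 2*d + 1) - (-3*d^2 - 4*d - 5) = -4*d^2 + 6*d + 6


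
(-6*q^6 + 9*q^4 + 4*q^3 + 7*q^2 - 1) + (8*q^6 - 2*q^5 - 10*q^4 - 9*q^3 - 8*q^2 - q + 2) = 2*q^6 - 2*q^5 - q^4 - 5*q^3 - q^2 - q + 1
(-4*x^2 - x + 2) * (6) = -24*x^2 - 6*x + 12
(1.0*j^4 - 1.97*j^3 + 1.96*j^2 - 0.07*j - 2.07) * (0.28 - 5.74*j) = -5.74*j^5 + 11.5878*j^4 - 11.802*j^3 + 0.9506*j^2 + 11.8622*j - 0.5796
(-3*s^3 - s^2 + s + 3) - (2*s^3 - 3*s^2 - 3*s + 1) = -5*s^3 + 2*s^2 + 4*s + 2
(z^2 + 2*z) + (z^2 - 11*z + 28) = 2*z^2 - 9*z + 28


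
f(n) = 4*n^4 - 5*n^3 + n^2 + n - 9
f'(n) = 16*n^3 - 15*n^2 + 2*n + 1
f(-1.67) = 46.52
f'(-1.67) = -118.69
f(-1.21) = 8.69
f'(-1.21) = -51.73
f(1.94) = 16.86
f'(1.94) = 65.25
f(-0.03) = -9.03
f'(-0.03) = 0.93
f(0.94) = -8.21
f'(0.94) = 2.92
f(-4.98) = 3088.59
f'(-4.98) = -2357.06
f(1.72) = 5.24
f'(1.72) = 41.48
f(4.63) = 1358.97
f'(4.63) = 1276.75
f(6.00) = 4137.00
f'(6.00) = 2929.00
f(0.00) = -9.00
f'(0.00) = 1.00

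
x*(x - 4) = x^2 - 4*x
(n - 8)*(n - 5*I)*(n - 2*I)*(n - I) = n^4 - 8*n^3 - 8*I*n^3 - 17*n^2 + 64*I*n^2 + 136*n + 10*I*n - 80*I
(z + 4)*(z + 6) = z^2 + 10*z + 24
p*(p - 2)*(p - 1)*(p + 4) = p^4 + p^3 - 10*p^2 + 8*p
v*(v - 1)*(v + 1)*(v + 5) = v^4 + 5*v^3 - v^2 - 5*v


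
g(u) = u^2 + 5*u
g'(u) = 2*u + 5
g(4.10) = 37.31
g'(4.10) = 13.20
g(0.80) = 4.64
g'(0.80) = 6.60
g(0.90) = 5.31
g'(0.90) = 6.80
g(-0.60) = -2.64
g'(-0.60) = 3.80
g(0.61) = 3.42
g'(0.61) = 6.22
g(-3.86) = -4.40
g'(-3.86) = -2.72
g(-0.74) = -3.15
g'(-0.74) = 3.52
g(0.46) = 2.51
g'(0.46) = 5.92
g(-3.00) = -6.00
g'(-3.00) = -1.00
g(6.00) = 66.00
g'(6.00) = 17.00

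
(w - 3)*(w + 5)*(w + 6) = w^3 + 8*w^2 - 3*w - 90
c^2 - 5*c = c*(c - 5)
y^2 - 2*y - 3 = (y - 3)*(y + 1)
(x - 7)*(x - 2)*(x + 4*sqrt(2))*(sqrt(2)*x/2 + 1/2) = sqrt(2)*x^4/2 - 9*sqrt(2)*x^3/2 + 9*x^3/2 - 81*x^2/2 + 9*sqrt(2)*x^2 - 18*sqrt(2)*x + 63*x + 28*sqrt(2)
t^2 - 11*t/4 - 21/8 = (t - 7/2)*(t + 3/4)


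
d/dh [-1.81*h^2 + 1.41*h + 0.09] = 1.41 - 3.62*h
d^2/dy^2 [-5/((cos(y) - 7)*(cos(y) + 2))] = 5*(4*sin(y)^4 - 83*sin(y)^2 - 205*cos(y)/4 - 15*cos(3*y)/4 + 1)/((cos(y) - 7)^3*(cos(y) + 2)^3)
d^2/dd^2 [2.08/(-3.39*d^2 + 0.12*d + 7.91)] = (-47.807136*d^2 + 1.692288*d + 2.08*(6.78*d - 0.12)*(13.56*d - 0.24) + 111.549984)/(-3.39*d^2 + 0.12*d + 7.91)^3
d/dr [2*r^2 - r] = 4*r - 1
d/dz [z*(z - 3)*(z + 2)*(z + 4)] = 4*z^3 + 9*z^2 - 20*z - 24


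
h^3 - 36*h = h*(h - 6)*(h + 6)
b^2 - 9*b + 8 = (b - 8)*(b - 1)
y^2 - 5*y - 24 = (y - 8)*(y + 3)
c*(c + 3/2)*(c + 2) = c^3 + 7*c^2/2 + 3*c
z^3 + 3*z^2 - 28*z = z*(z - 4)*(z + 7)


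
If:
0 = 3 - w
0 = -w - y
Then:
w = 3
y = -3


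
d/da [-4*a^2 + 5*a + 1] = 5 - 8*a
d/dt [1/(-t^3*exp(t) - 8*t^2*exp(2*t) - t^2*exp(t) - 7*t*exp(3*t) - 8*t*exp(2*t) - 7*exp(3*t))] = (t^3 + 16*t^2*exp(t) + 4*t^2 + 21*t*exp(2*t) + 32*t*exp(t) + 2*t + 28*exp(2*t) + 8*exp(t))*exp(-t)/(t^3 + 8*t^2*exp(t) + t^2 + 7*t*exp(2*t) + 8*t*exp(t) + 7*exp(2*t))^2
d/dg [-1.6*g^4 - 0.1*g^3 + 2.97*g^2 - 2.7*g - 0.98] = -6.4*g^3 - 0.3*g^2 + 5.94*g - 2.7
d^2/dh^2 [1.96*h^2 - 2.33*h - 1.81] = 3.92000000000000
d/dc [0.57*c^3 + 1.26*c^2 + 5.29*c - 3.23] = 1.71*c^2 + 2.52*c + 5.29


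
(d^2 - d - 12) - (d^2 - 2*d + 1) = d - 13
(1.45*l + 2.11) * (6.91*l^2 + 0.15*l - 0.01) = 10.0195*l^3 + 14.7976*l^2 + 0.302*l - 0.0211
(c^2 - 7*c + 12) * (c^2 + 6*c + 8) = c^4 - c^3 - 22*c^2 + 16*c + 96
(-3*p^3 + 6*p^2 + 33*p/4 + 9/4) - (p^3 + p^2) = -4*p^3 + 5*p^2 + 33*p/4 + 9/4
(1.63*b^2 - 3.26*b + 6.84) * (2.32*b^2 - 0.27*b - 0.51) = 3.7816*b^4 - 8.0033*b^3 + 15.9177*b^2 - 0.1842*b - 3.4884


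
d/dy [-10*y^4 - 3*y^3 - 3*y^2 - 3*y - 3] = -40*y^3 - 9*y^2 - 6*y - 3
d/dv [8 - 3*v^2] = -6*v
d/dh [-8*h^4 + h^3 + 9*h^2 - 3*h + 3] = -32*h^3 + 3*h^2 + 18*h - 3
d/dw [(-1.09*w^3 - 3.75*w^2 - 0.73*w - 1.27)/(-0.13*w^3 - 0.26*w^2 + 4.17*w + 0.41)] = (5.55111512312578e-17*w^5 - 0.2041*w^4 - 9.2804*w^3 - 17.6633*w^2 - 3.7354*w + 4.9966)/(0.0169*w^6 + 0.0676*w^5 - 1.0166*w^4 - 2.275*w^3 + 17.1757*w^2 + 3.4194*w + 0.1681)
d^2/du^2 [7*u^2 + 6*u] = 14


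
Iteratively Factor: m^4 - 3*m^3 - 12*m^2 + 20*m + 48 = (m - 3)*(m^3 - 12*m - 16) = (m - 3)*(m + 2)*(m^2 - 2*m - 8) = (m - 4)*(m - 3)*(m + 2)*(m + 2)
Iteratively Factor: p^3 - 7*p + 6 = (p - 1)*(p^2 + p - 6) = (p - 2)*(p - 1)*(p + 3)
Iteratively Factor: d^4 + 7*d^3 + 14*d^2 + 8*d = (d + 1)*(d^3 + 6*d^2 + 8*d) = d*(d + 1)*(d^2 + 6*d + 8) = d*(d + 1)*(d + 4)*(d + 2)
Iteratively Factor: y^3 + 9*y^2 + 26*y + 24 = (y + 2)*(y^2 + 7*y + 12) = (y + 2)*(y + 3)*(y + 4)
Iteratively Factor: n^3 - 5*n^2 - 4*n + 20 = (n - 2)*(n^2 - 3*n - 10) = (n - 2)*(n + 2)*(n - 5)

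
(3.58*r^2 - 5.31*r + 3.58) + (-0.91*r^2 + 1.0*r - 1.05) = 2.67*r^2 - 4.31*r + 2.53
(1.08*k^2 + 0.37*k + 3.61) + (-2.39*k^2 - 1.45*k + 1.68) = -1.31*k^2 - 1.08*k + 5.29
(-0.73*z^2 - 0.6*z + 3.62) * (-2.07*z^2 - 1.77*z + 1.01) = 1.5111*z^4 + 2.5341*z^3 - 7.1687*z^2 - 7.0134*z + 3.6562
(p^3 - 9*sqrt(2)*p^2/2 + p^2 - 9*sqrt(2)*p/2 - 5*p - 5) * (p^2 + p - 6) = p^5 - 9*sqrt(2)*p^4/2 + 2*p^4 - 9*sqrt(2)*p^3 - 10*p^3 - 16*p^2 + 45*sqrt(2)*p^2/2 + 25*p + 27*sqrt(2)*p + 30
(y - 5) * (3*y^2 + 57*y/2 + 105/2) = 3*y^3 + 27*y^2/2 - 90*y - 525/2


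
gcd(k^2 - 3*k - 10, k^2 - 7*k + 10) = k - 5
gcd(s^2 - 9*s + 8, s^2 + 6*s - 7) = s - 1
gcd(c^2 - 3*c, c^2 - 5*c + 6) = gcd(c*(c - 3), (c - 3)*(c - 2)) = c - 3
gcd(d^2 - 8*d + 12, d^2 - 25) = 1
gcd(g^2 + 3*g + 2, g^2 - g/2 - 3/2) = g + 1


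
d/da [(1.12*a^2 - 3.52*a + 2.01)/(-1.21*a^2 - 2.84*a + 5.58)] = (-7.44*a^2 + 17.3634*a - 13.9332)/(1.4641*a^4 + 6.8728*a^3 - 5.438*a^2 - 31.6944*a + 31.1364)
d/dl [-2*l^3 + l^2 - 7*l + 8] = -6*l^2 + 2*l - 7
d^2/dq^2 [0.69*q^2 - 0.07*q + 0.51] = 1.38000000000000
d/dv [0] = 0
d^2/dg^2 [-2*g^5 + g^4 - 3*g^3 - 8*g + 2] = 2*g*(-20*g^2 + 6*g - 9)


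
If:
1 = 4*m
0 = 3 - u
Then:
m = 1/4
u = 3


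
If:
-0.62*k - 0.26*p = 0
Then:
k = -0.419354838709677*p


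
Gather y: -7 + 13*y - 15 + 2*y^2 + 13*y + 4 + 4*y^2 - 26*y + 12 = 6*y^2 - 6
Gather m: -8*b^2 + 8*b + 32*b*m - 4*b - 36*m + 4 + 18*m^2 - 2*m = -8*b^2 + 4*b + 18*m^2 + m*(32*b - 38) + 4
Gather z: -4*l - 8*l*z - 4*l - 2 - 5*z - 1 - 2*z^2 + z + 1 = -8*l - 2*z^2 + z*(-8*l - 4) - 2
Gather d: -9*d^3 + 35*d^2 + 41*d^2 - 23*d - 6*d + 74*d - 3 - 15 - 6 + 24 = -9*d^3 + 76*d^2 + 45*d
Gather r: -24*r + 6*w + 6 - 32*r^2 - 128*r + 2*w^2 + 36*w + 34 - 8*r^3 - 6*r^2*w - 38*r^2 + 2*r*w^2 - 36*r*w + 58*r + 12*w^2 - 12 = -8*r^3 + r^2*(-6*w - 70) + r*(2*w^2 - 36*w - 94) + 14*w^2 + 42*w + 28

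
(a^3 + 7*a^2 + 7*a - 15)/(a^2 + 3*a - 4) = (a^2 + 8*a + 15)/(a + 4)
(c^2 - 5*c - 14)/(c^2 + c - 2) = (c - 7)/(c - 1)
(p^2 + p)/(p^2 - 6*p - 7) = p/(p - 7)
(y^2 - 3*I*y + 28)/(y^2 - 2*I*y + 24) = (y - 7*I)/(y - 6*I)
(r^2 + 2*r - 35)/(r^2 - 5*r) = (r + 7)/r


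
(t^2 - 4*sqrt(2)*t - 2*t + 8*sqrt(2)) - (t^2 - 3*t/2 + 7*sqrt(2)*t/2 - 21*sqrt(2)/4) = -15*sqrt(2)*t/2 - t/2 + 53*sqrt(2)/4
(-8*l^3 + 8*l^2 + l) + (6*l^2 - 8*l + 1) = -8*l^3 + 14*l^2 - 7*l + 1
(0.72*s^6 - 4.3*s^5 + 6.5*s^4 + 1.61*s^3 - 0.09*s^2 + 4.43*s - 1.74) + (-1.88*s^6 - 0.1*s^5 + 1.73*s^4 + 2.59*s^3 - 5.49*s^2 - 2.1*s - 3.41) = -1.16*s^6 - 4.4*s^5 + 8.23*s^4 + 4.2*s^3 - 5.58*s^2 + 2.33*s - 5.15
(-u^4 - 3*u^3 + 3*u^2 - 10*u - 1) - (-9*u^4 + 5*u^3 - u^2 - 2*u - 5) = 8*u^4 - 8*u^3 + 4*u^2 - 8*u + 4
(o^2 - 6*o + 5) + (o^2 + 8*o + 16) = 2*o^2 + 2*o + 21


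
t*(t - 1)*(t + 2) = t^3 + t^2 - 2*t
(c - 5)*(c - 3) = c^2 - 8*c + 15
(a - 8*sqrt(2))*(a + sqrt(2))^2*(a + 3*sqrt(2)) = a^4 - 3*sqrt(2)*a^3 - 66*a^2 - 106*sqrt(2)*a - 96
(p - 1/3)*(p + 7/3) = p^2 + 2*p - 7/9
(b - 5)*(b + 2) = b^2 - 3*b - 10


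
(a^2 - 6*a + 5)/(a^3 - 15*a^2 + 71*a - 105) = (a - 1)/(a^2 - 10*a + 21)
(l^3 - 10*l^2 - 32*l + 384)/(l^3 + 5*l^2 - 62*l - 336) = (l - 8)/(l + 7)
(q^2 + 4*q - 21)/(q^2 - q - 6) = (q + 7)/(q + 2)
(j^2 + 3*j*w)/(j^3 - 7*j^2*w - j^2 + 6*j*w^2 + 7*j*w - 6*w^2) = j*(j + 3*w)/(j^3 - 7*j^2*w - j^2 + 6*j*w^2 + 7*j*w - 6*w^2)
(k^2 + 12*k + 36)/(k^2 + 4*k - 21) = (k^2 + 12*k + 36)/(k^2 + 4*k - 21)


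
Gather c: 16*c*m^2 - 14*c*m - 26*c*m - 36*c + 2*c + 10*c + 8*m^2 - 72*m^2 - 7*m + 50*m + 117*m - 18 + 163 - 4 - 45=c*(16*m^2 - 40*m - 24) - 64*m^2 + 160*m + 96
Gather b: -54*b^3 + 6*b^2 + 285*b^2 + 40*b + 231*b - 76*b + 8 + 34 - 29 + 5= -54*b^3 + 291*b^2 + 195*b + 18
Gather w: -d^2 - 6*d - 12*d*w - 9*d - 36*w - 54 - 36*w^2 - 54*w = -d^2 - 15*d - 36*w^2 + w*(-12*d - 90) - 54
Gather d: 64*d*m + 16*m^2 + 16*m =64*d*m + 16*m^2 + 16*m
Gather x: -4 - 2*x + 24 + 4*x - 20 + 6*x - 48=8*x - 48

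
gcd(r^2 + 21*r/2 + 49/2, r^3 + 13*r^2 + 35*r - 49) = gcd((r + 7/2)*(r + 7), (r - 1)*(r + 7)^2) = r + 7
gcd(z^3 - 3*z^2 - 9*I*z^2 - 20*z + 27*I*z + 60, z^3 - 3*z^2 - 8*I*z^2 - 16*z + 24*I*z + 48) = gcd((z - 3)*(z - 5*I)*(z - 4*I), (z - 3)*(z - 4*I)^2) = z^2 + z*(-3 - 4*I) + 12*I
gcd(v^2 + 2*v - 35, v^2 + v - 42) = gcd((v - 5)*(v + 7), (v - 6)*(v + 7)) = v + 7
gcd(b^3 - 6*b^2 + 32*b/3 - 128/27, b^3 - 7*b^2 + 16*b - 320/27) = b^2 - 16*b/3 + 64/9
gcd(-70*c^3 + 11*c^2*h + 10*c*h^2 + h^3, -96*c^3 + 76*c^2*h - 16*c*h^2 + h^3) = 2*c - h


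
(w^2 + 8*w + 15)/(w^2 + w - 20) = (w + 3)/(w - 4)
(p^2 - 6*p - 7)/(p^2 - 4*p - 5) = (p - 7)/(p - 5)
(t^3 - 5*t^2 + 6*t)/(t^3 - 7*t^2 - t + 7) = t*(t^2 - 5*t + 6)/(t^3 - 7*t^2 - t + 7)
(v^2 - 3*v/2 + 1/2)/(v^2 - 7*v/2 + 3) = (2*v^2 - 3*v + 1)/(2*v^2 - 7*v + 6)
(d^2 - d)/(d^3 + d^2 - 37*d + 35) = d/(d^2 + 2*d - 35)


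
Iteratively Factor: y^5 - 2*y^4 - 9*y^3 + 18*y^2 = (y + 3)*(y^4 - 5*y^3 + 6*y^2) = (y - 2)*(y + 3)*(y^3 - 3*y^2) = (y - 3)*(y - 2)*(y + 3)*(y^2) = y*(y - 3)*(y - 2)*(y + 3)*(y)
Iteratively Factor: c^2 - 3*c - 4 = (c + 1)*(c - 4)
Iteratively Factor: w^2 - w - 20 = (w - 5)*(w + 4)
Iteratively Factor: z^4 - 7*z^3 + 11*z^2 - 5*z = (z)*(z^3 - 7*z^2 + 11*z - 5) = z*(z - 5)*(z^2 - 2*z + 1) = z*(z - 5)*(z - 1)*(z - 1)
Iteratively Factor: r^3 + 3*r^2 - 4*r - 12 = (r + 2)*(r^2 + r - 6) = (r - 2)*(r + 2)*(r + 3)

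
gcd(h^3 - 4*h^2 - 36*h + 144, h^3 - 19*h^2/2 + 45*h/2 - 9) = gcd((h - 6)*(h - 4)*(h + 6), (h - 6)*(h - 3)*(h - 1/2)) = h - 6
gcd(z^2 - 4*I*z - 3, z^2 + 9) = z - 3*I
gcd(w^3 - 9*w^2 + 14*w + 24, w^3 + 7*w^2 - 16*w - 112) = w - 4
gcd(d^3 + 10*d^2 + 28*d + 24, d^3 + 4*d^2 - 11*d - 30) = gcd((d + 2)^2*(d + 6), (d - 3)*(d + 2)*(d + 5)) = d + 2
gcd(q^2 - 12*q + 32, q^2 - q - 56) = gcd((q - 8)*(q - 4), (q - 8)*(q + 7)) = q - 8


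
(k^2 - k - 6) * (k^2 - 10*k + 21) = k^4 - 11*k^3 + 25*k^2 + 39*k - 126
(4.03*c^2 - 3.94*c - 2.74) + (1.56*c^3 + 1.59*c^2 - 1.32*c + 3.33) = 1.56*c^3 + 5.62*c^2 - 5.26*c + 0.59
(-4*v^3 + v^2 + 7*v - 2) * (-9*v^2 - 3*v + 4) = 36*v^5 + 3*v^4 - 82*v^3 + v^2 + 34*v - 8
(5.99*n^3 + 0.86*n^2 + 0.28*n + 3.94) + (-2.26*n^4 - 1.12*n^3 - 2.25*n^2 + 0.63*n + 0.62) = -2.26*n^4 + 4.87*n^3 - 1.39*n^2 + 0.91*n + 4.56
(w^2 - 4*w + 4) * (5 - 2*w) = -2*w^3 + 13*w^2 - 28*w + 20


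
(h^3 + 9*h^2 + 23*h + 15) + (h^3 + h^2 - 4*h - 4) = 2*h^3 + 10*h^2 + 19*h + 11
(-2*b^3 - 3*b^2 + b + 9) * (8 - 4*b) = 8*b^4 - 4*b^3 - 28*b^2 - 28*b + 72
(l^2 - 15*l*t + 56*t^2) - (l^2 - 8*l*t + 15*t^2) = -7*l*t + 41*t^2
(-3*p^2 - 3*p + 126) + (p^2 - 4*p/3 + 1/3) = -2*p^2 - 13*p/3 + 379/3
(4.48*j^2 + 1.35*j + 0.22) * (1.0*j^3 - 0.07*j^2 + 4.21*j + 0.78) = 4.48*j^5 + 1.0364*j^4 + 18.9863*j^3 + 9.1625*j^2 + 1.9792*j + 0.1716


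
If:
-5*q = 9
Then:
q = -9/5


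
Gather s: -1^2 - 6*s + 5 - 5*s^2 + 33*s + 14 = -5*s^2 + 27*s + 18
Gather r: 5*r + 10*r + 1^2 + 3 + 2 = 15*r + 6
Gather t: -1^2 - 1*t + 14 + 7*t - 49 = 6*t - 36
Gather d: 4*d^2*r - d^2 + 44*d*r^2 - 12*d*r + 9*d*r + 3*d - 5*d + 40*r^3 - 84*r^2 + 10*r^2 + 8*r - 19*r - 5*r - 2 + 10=d^2*(4*r - 1) + d*(44*r^2 - 3*r - 2) + 40*r^3 - 74*r^2 - 16*r + 8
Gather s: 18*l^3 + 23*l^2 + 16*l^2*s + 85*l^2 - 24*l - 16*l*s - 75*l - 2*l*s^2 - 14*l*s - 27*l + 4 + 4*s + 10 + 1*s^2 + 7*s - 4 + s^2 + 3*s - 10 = 18*l^3 + 108*l^2 - 126*l + s^2*(2 - 2*l) + s*(16*l^2 - 30*l + 14)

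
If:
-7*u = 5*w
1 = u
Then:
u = 1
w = -7/5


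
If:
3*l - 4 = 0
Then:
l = 4/3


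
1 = 1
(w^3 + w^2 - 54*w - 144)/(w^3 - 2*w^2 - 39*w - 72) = (w + 6)/(w + 3)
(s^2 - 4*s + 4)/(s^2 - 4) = (s - 2)/(s + 2)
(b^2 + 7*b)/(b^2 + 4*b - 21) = b/(b - 3)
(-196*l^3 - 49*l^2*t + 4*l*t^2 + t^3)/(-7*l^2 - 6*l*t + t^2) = (28*l^2 + 11*l*t + t^2)/(l + t)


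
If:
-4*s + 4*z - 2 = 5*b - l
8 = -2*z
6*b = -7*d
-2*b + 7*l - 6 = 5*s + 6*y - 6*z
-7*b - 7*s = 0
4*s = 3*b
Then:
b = 0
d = 0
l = 18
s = 0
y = 16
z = -4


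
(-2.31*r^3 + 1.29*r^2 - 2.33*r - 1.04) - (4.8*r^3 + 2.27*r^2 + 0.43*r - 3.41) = -7.11*r^3 - 0.98*r^2 - 2.76*r + 2.37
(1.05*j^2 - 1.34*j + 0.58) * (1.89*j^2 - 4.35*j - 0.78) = 1.9845*j^4 - 7.1001*j^3 + 6.1062*j^2 - 1.4778*j - 0.4524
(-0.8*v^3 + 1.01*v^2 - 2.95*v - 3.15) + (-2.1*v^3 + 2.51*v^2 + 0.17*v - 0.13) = -2.9*v^3 + 3.52*v^2 - 2.78*v - 3.28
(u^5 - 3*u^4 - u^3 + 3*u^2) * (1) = u^5 - 3*u^4 - u^3 + 3*u^2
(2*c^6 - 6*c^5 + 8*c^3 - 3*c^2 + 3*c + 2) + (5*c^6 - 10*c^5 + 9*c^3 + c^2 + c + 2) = 7*c^6 - 16*c^5 + 17*c^3 - 2*c^2 + 4*c + 4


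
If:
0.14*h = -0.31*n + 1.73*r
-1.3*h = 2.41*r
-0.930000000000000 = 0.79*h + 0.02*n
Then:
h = -1.29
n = 4.47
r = 0.70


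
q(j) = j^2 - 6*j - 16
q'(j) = 2*j - 6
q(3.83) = -24.31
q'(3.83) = 1.66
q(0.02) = -16.12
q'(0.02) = -5.96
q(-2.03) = 0.30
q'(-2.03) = -10.06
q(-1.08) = -8.35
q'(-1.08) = -8.16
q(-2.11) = 1.11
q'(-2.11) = -10.22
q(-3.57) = 18.16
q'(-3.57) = -13.14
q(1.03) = -21.12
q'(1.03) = -3.94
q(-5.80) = 52.44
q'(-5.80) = -17.60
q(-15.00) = 299.00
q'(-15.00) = -36.00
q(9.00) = 11.00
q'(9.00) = 12.00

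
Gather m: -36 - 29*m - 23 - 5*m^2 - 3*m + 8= -5*m^2 - 32*m - 51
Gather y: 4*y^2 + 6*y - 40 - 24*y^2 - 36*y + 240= -20*y^2 - 30*y + 200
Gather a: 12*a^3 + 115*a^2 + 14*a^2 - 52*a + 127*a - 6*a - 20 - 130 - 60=12*a^3 + 129*a^2 + 69*a - 210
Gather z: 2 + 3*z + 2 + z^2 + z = z^2 + 4*z + 4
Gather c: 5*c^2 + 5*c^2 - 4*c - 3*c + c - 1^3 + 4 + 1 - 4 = 10*c^2 - 6*c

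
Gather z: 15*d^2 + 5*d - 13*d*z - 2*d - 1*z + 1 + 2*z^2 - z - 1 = 15*d^2 + 3*d + 2*z^2 + z*(-13*d - 2)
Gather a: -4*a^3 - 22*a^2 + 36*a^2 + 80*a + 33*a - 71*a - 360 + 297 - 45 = -4*a^3 + 14*a^2 + 42*a - 108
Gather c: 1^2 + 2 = 3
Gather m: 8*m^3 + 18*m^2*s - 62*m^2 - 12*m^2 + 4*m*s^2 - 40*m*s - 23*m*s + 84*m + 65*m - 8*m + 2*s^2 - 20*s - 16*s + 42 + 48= 8*m^3 + m^2*(18*s - 74) + m*(4*s^2 - 63*s + 141) + 2*s^2 - 36*s + 90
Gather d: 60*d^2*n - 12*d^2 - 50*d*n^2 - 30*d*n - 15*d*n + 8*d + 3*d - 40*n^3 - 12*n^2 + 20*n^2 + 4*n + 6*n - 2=d^2*(60*n - 12) + d*(-50*n^2 - 45*n + 11) - 40*n^3 + 8*n^2 + 10*n - 2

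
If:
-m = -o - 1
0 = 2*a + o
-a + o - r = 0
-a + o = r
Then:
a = -r/3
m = 2*r/3 + 1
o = 2*r/3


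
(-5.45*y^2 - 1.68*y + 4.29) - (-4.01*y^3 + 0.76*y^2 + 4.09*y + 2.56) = 4.01*y^3 - 6.21*y^2 - 5.77*y + 1.73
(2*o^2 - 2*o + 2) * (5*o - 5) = 10*o^3 - 20*o^2 + 20*o - 10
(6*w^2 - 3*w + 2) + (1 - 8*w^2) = -2*w^2 - 3*w + 3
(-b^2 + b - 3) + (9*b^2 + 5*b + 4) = 8*b^2 + 6*b + 1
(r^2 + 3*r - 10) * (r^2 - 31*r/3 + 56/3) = r^4 - 22*r^3/3 - 67*r^2/3 + 478*r/3 - 560/3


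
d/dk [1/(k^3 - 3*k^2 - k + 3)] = (-3*k^2 + 6*k + 1)/(k^3 - 3*k^2 - k + 3)^2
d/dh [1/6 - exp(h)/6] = -exp(h)/6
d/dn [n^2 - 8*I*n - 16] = 2*n - 8*I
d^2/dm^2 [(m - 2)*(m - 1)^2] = 6*m - 8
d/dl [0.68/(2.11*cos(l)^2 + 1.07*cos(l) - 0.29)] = (2.8696*cos(l) + 0.7276)*sin(l)/(2.11*cos(l)^2 + 1.07*cos(l) - 0.29)^2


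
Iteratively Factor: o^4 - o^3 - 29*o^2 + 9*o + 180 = (o - 3)*(o^3 + 2*o^2 - 23*o - 60) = (o - 3)*(o + 3)*(o^2 - o - 20) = (o - 5)*(o - 3)*(o + 3)*(o + 4)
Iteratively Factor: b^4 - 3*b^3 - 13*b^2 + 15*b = (b)*(b^3 - 3*b^2 - 13*b + 15) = b*(b - 1)*(b^2 - 2*b - 15) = b*(b - 5)*(b - 1)*(b + 3)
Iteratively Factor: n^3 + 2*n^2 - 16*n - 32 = (n + 2)*(n^2 - 16) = (n - 4)*(n + 2)*(n + 4)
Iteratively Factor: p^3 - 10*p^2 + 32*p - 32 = (p - 4)*(p^2 - 6*p + 8) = (p - 4)*(p - 2)*(p - 4)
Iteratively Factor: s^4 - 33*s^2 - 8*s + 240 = (s - 5)*(s^3 + 5*s^2 - 8*s - 48) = (s - 5)*(s + 4)*(s^2 + s - 12) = (s - 5)*(s - 3)*(s + 4)*(s + 4)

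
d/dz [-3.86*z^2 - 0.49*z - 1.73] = -7.72*z - 0.49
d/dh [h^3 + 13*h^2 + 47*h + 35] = 3*h^2 + 26*h + 47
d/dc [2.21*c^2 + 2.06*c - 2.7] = 4.42*c + 2.06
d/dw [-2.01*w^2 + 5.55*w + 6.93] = 5.55 - 4.02*w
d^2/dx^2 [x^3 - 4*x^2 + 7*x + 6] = 6*x - 8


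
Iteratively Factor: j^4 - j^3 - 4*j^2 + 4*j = (j + 2)*(j^3 - 3*j^2 + 2*j) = (j - 1)*(j + 2)*(j^2 - 2*j) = j*(j - 1)*(j + 2)*(j - 2)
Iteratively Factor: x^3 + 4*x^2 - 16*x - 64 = (x - 4)*(x^2 + 8*x + 16) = (x - 4)*(x + 4)*(x + 4)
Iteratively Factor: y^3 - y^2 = (y - 1)*(y^2) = y*(y - 1)*(y)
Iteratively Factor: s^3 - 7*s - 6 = (s + 2)*(s^2 - 2*s - 3) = (s - 3)*(s + 2)*(s + 1)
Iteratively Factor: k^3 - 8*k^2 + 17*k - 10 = (k - 1)*(k^2 - 7*k + 10) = (k - 5)*(k - 1)*(k - 2)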